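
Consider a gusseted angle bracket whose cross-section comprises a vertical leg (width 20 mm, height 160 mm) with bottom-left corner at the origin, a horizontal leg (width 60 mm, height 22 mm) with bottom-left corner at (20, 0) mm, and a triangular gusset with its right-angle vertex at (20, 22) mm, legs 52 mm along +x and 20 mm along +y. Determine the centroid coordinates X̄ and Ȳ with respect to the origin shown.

Part | A | x̄ᵢ | ȳᵢ | A·x̄ᵢ | A·ȳᵢ
vertical leg | 3200.00 | 10.00 | 80.00 | 32000.00 | 256000.00
horizontal leg | 1320.00 | 50.00 | 11.00 | 66000.00 | 14520.00
gusset | 520.00 | 37.33 | 28.67 | 19413.33 | 14906.67
Σ | 5040.00 |  |  | 117413.33 | 285426.67
X̄ = 117413.33 / 5040.00 = 23.30 mm
Ȳ = 285426.67 / 5040.00 = 56.63 mm

X̄ = 23.30 mm, Ȳ = 56.63 mm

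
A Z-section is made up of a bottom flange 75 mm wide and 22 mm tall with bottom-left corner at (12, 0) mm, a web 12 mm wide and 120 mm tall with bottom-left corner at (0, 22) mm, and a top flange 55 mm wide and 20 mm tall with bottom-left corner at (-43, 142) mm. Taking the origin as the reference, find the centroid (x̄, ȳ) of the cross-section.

x̄ = 17.49 mm, ȳ = 72.42 mm

bottom flange: A = 75 × 22 = 1650.00, centroid at (49.50, 11.00).
web: A = 12 × 120 = 1440.00, centroid at (6.00, 82.00).
top flange: A = 55 × 20 = 1100.00, centroid at (-15.50, 152.00).
ΣA = 4190.00 mm²
ΣAx̄ = (1650.00)(49.50) + (1440.00)(6.00) + (1100.00)(-15.50) = 73265.00 mm³
ΣAȳ = (1650.00)(11.00) + (1440.00)(82.00) + (1100.00)(152.00) = 303430.00 mm³
x̄ = 73265.00 / 4190.00 = 17.49 mm
ȳ = 303430.00 / 4190.00 = 72.42 mm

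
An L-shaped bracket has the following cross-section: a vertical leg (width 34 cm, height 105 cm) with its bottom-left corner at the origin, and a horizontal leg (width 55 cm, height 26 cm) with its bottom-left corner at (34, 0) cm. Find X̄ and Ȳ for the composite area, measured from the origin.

Part | A | x̄ᵢ | ȳᵢ | A·x̄ᵢ | A·ȳᵢ
vertical leg | 3570.00 | 17.00 | 52.50 | 60690.00 | 187425.00
horizontal leg | 1430.00 | 61.50 | 13.00 | 87945.00 | 18590.00
Σ | 5000.00 |  |  | 148635.00 | 206015.00
X̄ = 148635.00 / 5000.00 = 29.73 cm
Ȳ = 206015.00 / 5000.00 = 41.20 cm

X̄ = 29.73 cm, Ȳ = 41.20 cm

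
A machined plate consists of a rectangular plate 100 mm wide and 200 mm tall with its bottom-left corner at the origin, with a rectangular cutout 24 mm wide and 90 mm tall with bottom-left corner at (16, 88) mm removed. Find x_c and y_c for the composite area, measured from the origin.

x_c = 52.66 mm, y_c = 96.00 mm

Part | A | x̄ᵢ | ȳᵢ | A·x̄ᵢ | A·ȳᵢ
plate | 20000.00 | 50.00 | 100.00 | 1000000.00 | 2000000.00
hole | -2160.00 | 28.00 | 133.00 | -60480.00 | -287280.00
Σ | 17840.00 |  |  | 939520.00 | 1712720.00
x_c = 939520.00 / 17840.00 = 52.66 mm
y_c = 1712720.00 / 17840.00 = 96.00 mm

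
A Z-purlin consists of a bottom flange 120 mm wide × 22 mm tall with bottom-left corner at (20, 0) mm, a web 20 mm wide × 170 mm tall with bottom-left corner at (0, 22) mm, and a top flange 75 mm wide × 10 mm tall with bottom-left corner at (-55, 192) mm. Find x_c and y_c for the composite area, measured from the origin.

x_c = 34.18 mm, y_c = 79.62 mm

bottom flange: A = 120 × 22 = 2640.00, centroid at (80.00, 11.00).
web: A = 20 × 170 = 3400.00, centroid at (10.00, 107.00).
top flange: A = 75 × 10 = 750.00, centroid at (-17.50, 197.00).
ΣA = 6790.00 mm²
ΣAx_c = (2640.00)(80.00) + (3400.00)(10.00) + (750.00)(-17.50) = 232075.00 mm³
ΣAy_c = (2640.00)(11.00) + (3400.00)(107.00) + (750.00)(197.00) = 540590.00 mm³
x_c = 232075.00 / 6790.00 = 34.18 mm
y_c = 540590.00 / 6790.00 = 79.62 mm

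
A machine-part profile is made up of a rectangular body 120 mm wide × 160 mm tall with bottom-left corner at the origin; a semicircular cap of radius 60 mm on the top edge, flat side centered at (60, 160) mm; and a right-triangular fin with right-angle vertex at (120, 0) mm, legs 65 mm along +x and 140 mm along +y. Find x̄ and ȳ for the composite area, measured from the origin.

x̄ = 72.64 mm, ȳ = 95.12 mm

Part | A | x̄ᵢ | ȳᵢ | A·x̄ᵢ | A·ȳᵢ
rectangular body | 19200.00 | 60.00 | 80.00 | 1152000.00 | 1536000.00
semicircular top | 5654.87 | 60.00 | 185.46 | 339292.01 | 1048778.68
triangular fin | 4550.00 | 141.67 | 46.67 | 644583.33 | 212333.33
Σ | 29404.87 |  |  | 2135875.34 | 2797112.02
x̄ = 2135875.34 / 29404.87 = 72.64 mm
ȳ = 2797112.02 / 29404.87 = 95.12 mm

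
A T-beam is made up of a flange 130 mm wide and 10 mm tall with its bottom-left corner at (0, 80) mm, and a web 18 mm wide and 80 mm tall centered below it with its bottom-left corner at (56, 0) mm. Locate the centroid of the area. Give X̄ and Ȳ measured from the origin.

Part | A | x̄ᵢ | ȳᵢ | A·x̄ᵢ | A·ȳᵢ
web | 1440.00 | 65.00 | 40.00 | 93600.00 | 57600.00
flange | 1300.00 | 65.00 | 85.00 | 84500.00 | 110500.00
Σ | 2740.00 |  |  | 178100.00 | 168100.00
X̄ = 178100.00 / 2740.00 = 65.00 mm
Ȳ = 168100.00 / 2740.00 = 61.35 mm

X̄ = 65.00 mm, Ȳ = 61.35 mm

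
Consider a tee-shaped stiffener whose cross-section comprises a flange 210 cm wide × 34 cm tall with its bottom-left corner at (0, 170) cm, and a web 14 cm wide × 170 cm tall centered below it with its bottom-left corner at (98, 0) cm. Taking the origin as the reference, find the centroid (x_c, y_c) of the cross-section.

Part | A | x̄ᵢ | ȳᵢ | A·x̄ᵢ | A·ȳᵢ
web | 2380.00 | 105.00 | 85.00 | 249900.00 | 202300.00
flange | 7140.00 | 105.00 | 187.00 | 749700.00 | 1335180.00
Σ | 9520.00 |  |  | 999600.00 | 1537480.00
x_c = 999600.00 / 9520.00 = 105.00 cm
y_c = 1537480.00 / 9520.00 = 161.50 cm

x_c = 105.00 cm, y_c = 161.50 cm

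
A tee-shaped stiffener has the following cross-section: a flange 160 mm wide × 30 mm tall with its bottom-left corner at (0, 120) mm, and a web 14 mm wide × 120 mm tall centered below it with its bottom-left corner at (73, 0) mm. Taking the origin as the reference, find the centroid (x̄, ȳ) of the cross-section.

Part | A | x̄ᵢ | ȳᵢ | A·x̄ᵢ | A·ȳᵢ
web | 1680.00 | 80.00 | 60.00 | 134400.00 | 100800.00
flange | 4800.00 | 80.00 | 135.00 | 384000.00 | 648000.00
Σ | 6480.00 |  |  | 518400.00 | 748800.00
x̄ = 518400.00 / 6480.00 = 80.00 mm
ȳ = 748800.00 / 6480.00 = 115.56 mm

x̄ = 80.00 mm, ȳ = 115.56 mm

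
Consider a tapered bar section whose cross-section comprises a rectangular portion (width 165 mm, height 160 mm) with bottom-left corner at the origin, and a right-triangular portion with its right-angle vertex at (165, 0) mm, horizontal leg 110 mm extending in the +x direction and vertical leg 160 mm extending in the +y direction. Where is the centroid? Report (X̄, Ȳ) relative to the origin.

X̄ = 112.29 mm, Ȳ = 73.33 mm

rectangular portion: A = 165 × 160 = 26400.00, centroid at (82.50, 80.00).
triangular portion: A = ½·110·160 = 8800.00, centroid at (201.67, 53.33).
ΣA = 35200.00 mm²
ΣAX̄ = (26400.00)(82.50) + (8800.00)(201.67) = 3952666.67 mm³
ΣAȲ = (26400.00)(80.00) + (8800.00)(53.33) = 2581333.33 mm³
X̄ = 3952666.67 / 35200.00 = 112.29 mm
Ȳ = 2581333.33 / 35200.00 = 73.33 mm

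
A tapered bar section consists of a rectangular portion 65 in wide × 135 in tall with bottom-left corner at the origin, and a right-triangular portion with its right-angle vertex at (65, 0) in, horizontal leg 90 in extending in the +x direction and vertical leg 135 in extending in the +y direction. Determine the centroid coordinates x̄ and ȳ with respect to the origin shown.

Part | A | x̄ᵢ | ȳᵢ | A·x̄ᵢ | A·ȳᵢ
rectangular portion | 8775.00 | 32.50 | 67.50 | 285187.50 | 592312.50
triangular portion | 6075.00 | 95.00 | 45.00 | 577125.00 | 273375.00
Σ | 14850.00 |  |  | 862312.50 | 865687.50
x̄ = 862312.50 / 14850.00 = 58.07 in
ȳ = 865687.50 / 14850.00 = 58.30 in

x̄ = 58.07 in, ȳ = 58.30 in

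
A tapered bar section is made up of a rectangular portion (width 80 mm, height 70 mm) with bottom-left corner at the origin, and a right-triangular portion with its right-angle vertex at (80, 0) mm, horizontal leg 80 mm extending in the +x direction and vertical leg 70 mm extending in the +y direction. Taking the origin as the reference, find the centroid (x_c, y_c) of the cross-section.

x_c = 62.22 mm, y_c = 31.11 mm

rectangular portion: A = 80 × 70 = 5600.00, centroid at (40.00, 35.00).
triangular portion: A = ½·80·70 = 2800.00, centroid at (106.67, 23.33).
ΣA = 8400.00 mm²
ΣAx_c = (5600.00)(40.00) + (2800.00)(106.67) = 522666.67 mm³
ΣAy_c = (5600.00)(35.00) + (2800.00)(23.33) = 261333.33 mm³
x_c = 522666.67 / 8400.00 = 62.22 mm
y_c = 261333.33 / 8400.00 = 31.11 mm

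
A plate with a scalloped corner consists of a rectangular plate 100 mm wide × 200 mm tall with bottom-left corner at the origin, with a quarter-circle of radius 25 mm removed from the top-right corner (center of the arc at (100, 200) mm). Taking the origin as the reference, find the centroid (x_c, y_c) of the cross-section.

plate: A = 100 × 200 = 20000.00, centroid at (50.00, 100.00).
removed quarter-circle: A = −¼π·25² = -490.87, centroid at (89.39, 189.39).
ΣA = 19509.13 mm², ΣAx_c = 956120.95 mm³, ΣAy_c = 1907033.56 mm³.
x_c = 956120.95/19509.13 = 49.01 mm; y_c = 1907033.56/19509.13 = 97.75 mm.

x_c = 49.01 mm, y_c = 97.75 mm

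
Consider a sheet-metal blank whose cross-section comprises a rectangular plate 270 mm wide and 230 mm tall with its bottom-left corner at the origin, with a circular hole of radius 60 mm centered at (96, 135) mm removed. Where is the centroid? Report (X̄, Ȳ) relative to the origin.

X̄ = 143.68 mm, Ȳ = 110.55 mm

Part | A | x̄ᵢ | ȳᵢ | A·x̄ᵢ | A·ȳᵢ
plate | 62100.00 | 135.00 | 115.00 | 8383500.00 | 7141500.00
hole | -11309.73 | 96.00 | 135.00 | -1085734.42 | -1526814.03
Σ | 50790.27 |  |  | 7297765.58 | 5614685.97
X̄ = 7297765.58 / 50790.27 = 143.68 mm
Ȳ = 5614685.97 / 50790.27 = 110.55 mm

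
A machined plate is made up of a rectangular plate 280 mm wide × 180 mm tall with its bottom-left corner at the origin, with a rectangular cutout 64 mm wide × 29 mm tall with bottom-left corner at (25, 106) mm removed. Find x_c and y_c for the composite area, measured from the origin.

plate: A = 280 × 180 = 50400.00, centroid at (140.00, 90.00).
hole: A = −(64 × 29) = -1856.00, centroid at (57.00, 120.50).
ΣA = 48544.00 mm²
ΣAx_c = (50400.00)(140.00) + (-1856.00)(57.00) = 6950208.00 mm³
ΣAy_c = (50400.00)(90.00) + (-1856.00)(120.50) = 4312352.00 mm³
x_c = 6950208.00 / 48544.00 = 143.17 mm
y_c = 4312352.00 / 48544.00 = 88.83 mm

x_c = 143.17 mm, y_c = 88.83 mm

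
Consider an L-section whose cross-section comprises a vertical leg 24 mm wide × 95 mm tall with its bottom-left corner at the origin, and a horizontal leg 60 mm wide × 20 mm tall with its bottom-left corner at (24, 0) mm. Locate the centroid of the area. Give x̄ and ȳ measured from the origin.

x̄ = 26.48 mm, ȳ = 34.57 mm

vertical leg: A = 24 × 95 = 2280.00, centroid at (12.00, 47.50).
horizontal leg: A = 60 × 20 = 1200.00, centroid at (54.00, 10.00).
ΣA = 3480.00 mm²
ΣAx̄ = (2280.00)(12.00) + (1200.00)(54.00) = 92160.00 mm³
ΣAȳ = (2280.00)(47.50) + (1200.00)(10.00) = 120300.00 mm³
x̄ = 92160.00 / 3480.00 = 26.48 mm
ȳ = 120300.00 / 3480.00 = 34.57 mm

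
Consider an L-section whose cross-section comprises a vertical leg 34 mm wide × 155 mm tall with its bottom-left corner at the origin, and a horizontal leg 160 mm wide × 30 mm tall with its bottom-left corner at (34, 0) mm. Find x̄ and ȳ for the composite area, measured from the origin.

vertical leg: A = 34 × 155 = 5270.00, centroid at (17.00, 77.50).
horizontal leg: A = 160 × 30 = 4800.00, centroid at (114.00, 15.00).
ΣA = 10070.00 mm², ΣAx̄ = 636790.00 mm³, ΣAȳ = 480425.00 mm³.
x̄ = 636790.00/10070.00 = 63.24 mm; ȳ = 480425.00/10070.00 = 47.71 mm.

x̄ = 63.24 mm, ȳ = 47.71 mm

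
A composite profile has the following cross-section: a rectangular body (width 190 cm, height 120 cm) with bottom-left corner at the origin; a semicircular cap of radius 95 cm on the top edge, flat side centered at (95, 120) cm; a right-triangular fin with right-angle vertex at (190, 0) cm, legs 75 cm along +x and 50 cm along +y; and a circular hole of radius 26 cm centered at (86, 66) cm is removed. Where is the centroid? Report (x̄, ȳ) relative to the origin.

rectangular body: A = 190 × 120 = 22800.00, centroid at (95.00, 60.00).
semicircular top: A = ½π·95² = 14176.44, centroid at (95.00, 160.32).
triangular fin: A = ½·75·50 = 1875.00, centroid at (215.00, 16.67).
hole: A = −π·26² = -2123.72, centroid at (86.00, 66.00).
ΣA = 36727.72 cm², ΣAx̄ = 3733246.87 cm³, ΣAȳ = 3531840.46 cm³.
x̄ = 3733246.87/36727.72 = 101.65 cm; ȳ = 3531840.46/36727.72 = 96.16 cm.

x̄ = 101.65 cm, ȳ = 96.16 cm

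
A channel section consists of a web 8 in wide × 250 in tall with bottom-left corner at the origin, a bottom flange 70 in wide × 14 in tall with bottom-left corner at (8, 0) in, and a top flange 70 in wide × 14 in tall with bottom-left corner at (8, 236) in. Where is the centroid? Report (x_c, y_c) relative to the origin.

x_c = 23.30 in, y_c = 125.00 in

web: A = 8 × 250 = 2000.00, centroid at (4.00, 125.00).
bottom flange: A = 70 × 14 = 980.00, centroid at (43.00, 7.00).
top flange: A = 70 × 14 = 980.00, centroid at (43.00, 243.00).
ΣA = 3960.00 in², ΣAx_c = 92280.00 in³, ΣAy_c = 495000.00 in³.
x_c = 92280.00/3960.00 = 23.30 in; y_c = 495000.00/3960.00 = 125.00 in.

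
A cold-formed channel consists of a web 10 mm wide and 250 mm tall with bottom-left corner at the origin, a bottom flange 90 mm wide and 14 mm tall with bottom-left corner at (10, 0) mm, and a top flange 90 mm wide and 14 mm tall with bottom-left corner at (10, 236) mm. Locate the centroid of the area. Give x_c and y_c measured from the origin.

x_c = 30.10 mm, y_c = 125.00 mm

web: A = 10 × 250 = 2500.00, centroid at (5.00, 125.00).
bottom flange: A = 90 × 14 = 1260.00, centroid at (55.00, 7.00).
top flange: A = 90 × 14 = 1260.00, centroid at (55.00, 243.00).
ΣA = 5020.00 mm²
ΣAx_c = (2500.00)(5.00) + (1260.00)(55.00) + (1260.00)(55.00) = 151100.00 mm³
ΣAy_c = (2500.00)(125.00) + (1260.00)(7.00) + (1260.00)(243.00) = 627500.00 mm³
x_c = 151100.00 / 5020.00 = 30.10 mm
y_c = 627500.00 / 5020.00 = 125.00 mm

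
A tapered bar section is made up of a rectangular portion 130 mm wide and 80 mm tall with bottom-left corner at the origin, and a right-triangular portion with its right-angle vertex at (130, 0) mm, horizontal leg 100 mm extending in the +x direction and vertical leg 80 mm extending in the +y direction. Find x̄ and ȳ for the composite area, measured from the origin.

rectangular portion: A = 130 × 80 = 10400.00, centroid at (65.00, 40.00).
triangular portion: A = ½·100·80 = 4000.00, centroid at (163.33, 26.67).
ΣA = 14400.00 mm²
ΣAx̄ = (10400.00)(65.00) + (4000.00)(163.33) = 1329333.33 mm³
ΣAȳ = (10400.00)(40.00) + (4000.00)(26.67) = 522666.67 mm³
x̄ = 1329333.33 / 14400.00 = 92.31 mm
ȳ = 522666.67 / 14400.00 = 36.30 mm

x̄ = 92.31 mm, ȳ = 36.30 mm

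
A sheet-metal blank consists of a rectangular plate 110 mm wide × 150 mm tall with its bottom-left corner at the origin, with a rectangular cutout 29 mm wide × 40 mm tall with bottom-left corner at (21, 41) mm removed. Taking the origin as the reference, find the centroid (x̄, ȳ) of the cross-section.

x̄ = 56.47 mm, ȳ = 76.06 mm

plate: A = 110 × 150 = 16500.00, centroid at (55.00, 75.00).
hole: A = −(29 × 40) = -1160.00, centroid at (35.50, 61.00).
ΣA = 15340.00 mm², ΣAx̄ = 866320.00 mm³, ΣAȳ = 1166740.00 mm³.
x̄ = 866320.00/15340.00 = 56.47 mm; ȳ = 1166740.00/15340.00 = 76.06 mm.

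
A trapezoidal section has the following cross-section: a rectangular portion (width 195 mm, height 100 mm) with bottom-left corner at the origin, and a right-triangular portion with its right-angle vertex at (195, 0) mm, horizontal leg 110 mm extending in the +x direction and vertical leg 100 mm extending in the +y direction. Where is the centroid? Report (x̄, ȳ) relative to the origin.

rectangular portion: A = 195 × 100 = 19500.00, centroid at (97.50, 50.00).
triangular portion: A = ½·110·100 = 5500.00, centroid at (231.67, 33.33).
ΣA = 25000.00 mm²
ΣAx̄ = (19500.00)(97.50) + (5500.00)(231.67) = 3175416.67 mm³
ΣAȳ = (19500.00)(50.00) + (5500.00)(33.33) = 1158333.33 mm³
x̄ = 3175416.67 / 25000.00 = 127.02 mm
ȳ = 1158333.33 / 25000.00 = 46.33 mm

x̄ = 127.02 mm, ȳ = 46.33 mm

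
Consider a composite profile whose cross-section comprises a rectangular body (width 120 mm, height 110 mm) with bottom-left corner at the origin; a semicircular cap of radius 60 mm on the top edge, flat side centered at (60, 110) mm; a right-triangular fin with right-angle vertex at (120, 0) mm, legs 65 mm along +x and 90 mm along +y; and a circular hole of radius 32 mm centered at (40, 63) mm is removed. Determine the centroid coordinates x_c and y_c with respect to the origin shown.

x_c = 76.33 mm, y_c = 74.19 mm

Part | A | x̄ᵢ | ȳᵢ | A·x̄ᵢ | A·ȳᵢ
rectangular body | 13200.00 | 60.00 | 55.00 | 792000.00 | 726000.00
semicircular top | 5654.87 | 60.00 | 135.46 | 339292.01 | 766035.35
triangular fin | 2925.00 | 141.67 | 30.00 | 414375.00 | 87750.00
hole | -3216.99 | 40.00 | 63.00 | -128679.64 | -202670.43
Σ | 18562.88 |  |  | 1416987.37 | 1377114.92
x_c = 1416987.37 / 18562.88 = 76.33 mm
y_c = 1377114.92 / 18562.88 = 74.19 mm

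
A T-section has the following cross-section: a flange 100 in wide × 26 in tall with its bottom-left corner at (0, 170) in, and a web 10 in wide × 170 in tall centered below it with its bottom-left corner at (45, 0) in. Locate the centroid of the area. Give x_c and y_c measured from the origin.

x_c = 50.00 in, y_c = 144.26 in

web: A = 10 × 170 = 1700.00, centroid at (50.00, 85.00).
flange: A = 100 × 26 = 2600.00, centroid at (50.00, 183.00).
ΣA = 4300.00 in², ΣAx_c = 215000.00 in³, ΣAy_c = 620300.00 in³.
x_c = 215000.00/4300.00 = 50.00 in; y_c = 620300.00/4300.00 = 144.26 in.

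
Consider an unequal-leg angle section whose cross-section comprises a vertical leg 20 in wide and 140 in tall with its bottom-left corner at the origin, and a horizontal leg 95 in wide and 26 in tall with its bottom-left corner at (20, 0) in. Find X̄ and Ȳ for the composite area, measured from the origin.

X̄ = 36.95 in, Ȳ = 43.28 in

vertical leg: A = 20 × 140 = 2800.00, centroid at (10.00, 70.00).
horizontal leg: A = 95 × 26 = 2470.00, centroid at (67.50, 13.00).
ΣA = 5270.00 in²
ΣAX̄ = (2800.00)(10.00) + (2470.00)(67.50) = 194725.00 in³
ΣAȲ = (2800.00)(70.00) + (2470.00)(13.00) = 228110.00 in³
X̄ = 194725.00 / 5270.00 = 36.95 in
Ȳ = 228110.00 / 5270.00 = 43.28 in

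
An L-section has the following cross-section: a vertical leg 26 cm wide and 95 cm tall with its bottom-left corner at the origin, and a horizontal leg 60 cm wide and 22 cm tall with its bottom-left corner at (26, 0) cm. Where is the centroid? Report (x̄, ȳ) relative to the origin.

Part | A | x̄ᵢ | ȳᵢ | A·x̄ᵢ | A·ȳᵢ
vertical leg | 2470.00 | 13.00 | 47.50 | 32110.00 | 117325.00
horizontal leg | 1320.00 | 56.00 | 11.00 | 73920.00 | 14520.00
Σ | 3790.00 |  |  | 106030.00 | 131845.00
x̄ = 106030.00 / 3790.00 = 27.98 cm
ȳ = 131845.00 / 3790.00 = 34.79 cm

x̄ = 27.98 cm, ȳ = 34.79 cm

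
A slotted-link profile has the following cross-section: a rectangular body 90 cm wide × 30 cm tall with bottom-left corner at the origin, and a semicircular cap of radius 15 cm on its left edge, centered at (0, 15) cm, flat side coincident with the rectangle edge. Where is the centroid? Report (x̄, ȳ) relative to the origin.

Part | A | x̄ᵢ | ȳᵢ | A·x̄ᵢ | A·ȳᵢ
rectangular body | 2700.00 | 45.00 | 15.00 | 121500.00 | 40500.00
semicircular end | 353.43 | -6.37 | 15.00 | -2250.00 | 5301.44
Σ | 3053.43 |  |  | 119250.00 | 45801.44
x̄ = 119250.00 / 3053.43 = 39.05 cm
ȳ = 45801.44 / 3053.43 = 15.00 cm

x̄ = 39.05 cm, ȳ = 15.00 cm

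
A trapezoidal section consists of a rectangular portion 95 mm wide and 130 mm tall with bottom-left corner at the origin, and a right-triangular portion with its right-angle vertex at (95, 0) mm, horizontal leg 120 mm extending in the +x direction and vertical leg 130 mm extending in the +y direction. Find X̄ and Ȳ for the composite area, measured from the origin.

Part | A | x̄ᵢ | ȳᵢ | A·x̄ᵢ | A·ȳᵢ
rectangular portion | 12350.00 | 47.50 | 65.00 | 586625.00 | 802750.00
triangular portion | 7800.00 | 135.00 | 43.33 | 1053000.00 | 338000.00
Σ | 20150.00 |  |  | 1639625.00 | 1140750.00
X̄ = 1639625.00 / 20150.00 = 81.37 mm
Ȳ = 1140750.00 / 20150.00 = 56.61 mm

X̄ = 81.37 mm, Ȳ = 56.61 mm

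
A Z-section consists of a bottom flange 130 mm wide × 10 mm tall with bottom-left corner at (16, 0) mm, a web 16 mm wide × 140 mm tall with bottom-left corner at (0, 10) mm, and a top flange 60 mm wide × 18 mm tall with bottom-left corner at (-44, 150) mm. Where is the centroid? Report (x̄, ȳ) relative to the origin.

Part | A | x̄ᵢ | ȳᵢ | A·x̄ᵢ | A·ȳᵢ
bottom flange | 1300.00 | 81.00 | 5.00 | 105300.00 | 6500.00
web | 2240.00 | 8.00 | 80.00 | 17920.00 | 179200.00
top flange | 1080.00 | -14.00 | 159.00 | -15120.00 | 171720.00
Σ | 4620.00 |  |  | 108100.00 | 357420.00
x̄ = 108100.00 / 4620.00 = 23.40 mm
ȳ = 357420.00 / 4620.00 = 77.36 mm

x̄ = 23.40 mm, ȳ = 77.36 mm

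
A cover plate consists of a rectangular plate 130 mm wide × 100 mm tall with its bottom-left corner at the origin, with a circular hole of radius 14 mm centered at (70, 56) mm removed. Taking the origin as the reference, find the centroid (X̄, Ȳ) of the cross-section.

X̄ = 64.75 mm, Ȳ = 49.70 mm

Part | A | x̄ᵢ | ȳᵢ | A·x̄ᵢ | A·ȳᵢ
plate | 13000.00 | 65.00 | 50.00 | 845000.00 | 650000.00
hole | -615.75 | 70.00 | 56.00 | -43102.65 | -34482.12
Σ | 12384.25 |  |  | 801897.35 | 615517.88
X̄ = 801897.35 / 12384.25 = 64.75 mm
Ȳ = 615517.88 / 12384.25 = 49.70 mm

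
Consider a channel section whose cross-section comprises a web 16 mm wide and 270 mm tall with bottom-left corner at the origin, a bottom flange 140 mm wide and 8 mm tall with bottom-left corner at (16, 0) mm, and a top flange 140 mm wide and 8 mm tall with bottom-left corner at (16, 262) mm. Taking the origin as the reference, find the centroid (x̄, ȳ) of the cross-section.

web: A = 16 × 270 = 4320.00, centroid at (8.00, 135.00).
bottom flange: A = 140 × 8 = 1120.00, centroid at (86.00, 4.00).
top flange: A = 140 × 8 = 1120.00, centroid at (86.00, 266.00).
ΣA = 6560.00 mm²
ΣAx̄ = (4320.00)(8.00) + (1120.00)(86.00) + (1120.00)(86.00) = 227200.00 mm³
ΣAȳ = (4320.00)(135.00) + (1120.00)(4.00) + (1120.00)(266.00) = 885600.00 mm³
x̄ = 227200.00 / 6560.00 = 34.63 mm
ȳ = 885600.00 / 6560.00 = 135.00 mm

x̄ = 34.63 mm, ȳ = 135.00 mm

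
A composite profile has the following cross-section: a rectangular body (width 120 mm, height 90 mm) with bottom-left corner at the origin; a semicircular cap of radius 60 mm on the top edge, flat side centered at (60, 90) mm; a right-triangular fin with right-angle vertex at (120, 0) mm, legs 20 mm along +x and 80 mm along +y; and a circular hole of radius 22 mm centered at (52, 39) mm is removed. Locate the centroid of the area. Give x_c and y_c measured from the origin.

Part | A | x̄ᵢ | ȳᵢ | A·x̄ᵢ | A·ȳᵢ
rectangular body | 10800.00 | 60.00 | 45.00 | 648000.00 | 486000.00
semicircular top | 5654.87 | 60.00 | 115.46 | 339292.01 | 652938.01
triangular fin | 800.00 | 126.67 | 26.67 | 101333.33 | 21333.33
hole | -1520.53 | 52.00 | 39.00 | -79067.60 | -59300.70
Σ | 15734.34 |  |  | 1009557.74 | 1100970.64
x_c = 1009557.74 / 15734.34 = 64.16 mm
y_c = 1100970.64 / 15734.34 = 69.97 mm

x_c = 64.16 mm, y_c = 69.97 mm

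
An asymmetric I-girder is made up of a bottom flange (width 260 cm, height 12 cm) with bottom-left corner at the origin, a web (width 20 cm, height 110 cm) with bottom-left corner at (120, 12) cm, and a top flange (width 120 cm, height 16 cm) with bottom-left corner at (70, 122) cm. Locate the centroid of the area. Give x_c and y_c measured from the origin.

bottom flange: A = 260 × 12 = 3120.00, centroid at (130.00, 6.00).
web: A = 20 × 110 = 2200.00, centroid at (130.00, 67.00).
top flange: A = 120 × 16 = 1920.00, centroid at (130.00, 130.00).
ΣA = 7240.00 cm²
ΣAx_c = (3120.00)(130.00) + (2200.00)(130.00) + (1920.00)(130.00) = 941200.00 cm³
ΣAy_c = (3120.00)(6.00) + (2200.00)(67.00) + (1920.00)(130.00) = 415720.00 cm³
x_c = 941200.00 / 7240.00 = 130.00 cm
y_c = 415720.00 / 7240.00 = 57.42 cm

x_c = 130.00 cm, y_c = 57.42 cm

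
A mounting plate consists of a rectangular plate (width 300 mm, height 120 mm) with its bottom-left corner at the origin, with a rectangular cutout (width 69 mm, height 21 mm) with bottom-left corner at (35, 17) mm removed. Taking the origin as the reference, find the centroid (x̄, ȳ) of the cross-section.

plate: A = 300 × 120 = 36000.00, centroid at (150.00, 60.00).
hole: A = −(69 × 21) = -1449.00, centroid at (69.50, 27.50).
ΣA = 34551.00 mm², ΣAx̄ = 5299294.50 mm³, ΣAȳ = 2120152.50 mm³.
x̄ = 5299294.50/34551.00 = 153.38 mm; ȳ = 2120152.50/34551.00 = 61.36 mm.

x̄ = 153.38 mm, ȳ = 61.36 mm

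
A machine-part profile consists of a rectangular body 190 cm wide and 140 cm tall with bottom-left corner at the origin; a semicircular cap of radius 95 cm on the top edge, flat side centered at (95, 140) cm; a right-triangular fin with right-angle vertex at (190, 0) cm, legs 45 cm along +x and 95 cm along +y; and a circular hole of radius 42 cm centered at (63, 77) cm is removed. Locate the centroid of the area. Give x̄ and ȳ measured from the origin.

rectangular body: A = 190 × 140 = 26600.00, centroid at (95.00, 70.00).
semicircular top: A = ½π·95² = 14176.44, centroid at (95.00, 180.32).
triangular fin: A = ½·45·95 = 2137.50, centroid at (205.00, 31.67).
hole: A = −π·42² = -5541.77, centroid at (63.00, 77.00).
ΣA = 37372.17 cm²
ΣAx̄ = (26600.00)(95.00) + (14176.44)(95.00) + (2137.50)(205.00) + (-5541.77)(63.00) = 3962817.53 cm³
ΣAȳ = (26600.00)(70.00) + (14176.44)(180.32) + (2137.50)(31.67) + (-5541.77)(77.00) = 4059255.75 cm³
x̄ = 3962817.53 / 37372.17 = 106.04 cm
ȳ = 4059255.75 / 37372.17 = 108.62 cm

x̄ = 106.04 cm, ȳ = 108.62 cm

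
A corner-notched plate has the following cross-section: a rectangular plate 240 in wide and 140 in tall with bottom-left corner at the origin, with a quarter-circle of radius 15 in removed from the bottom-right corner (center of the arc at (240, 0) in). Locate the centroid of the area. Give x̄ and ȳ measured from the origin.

plate: A = 240 × 140 = 33600.00, centroid at (120.00, 70.00).
removed quarter-circle: A = −¼π·15² = -176.71, centroid at (233.63, 6.37).
ΣA = 33423.29 in²
ΣAx̄ = (33600.00)(120.00) + (-176.71)(233.63) = 3990713.50 in³
ΣAȳ = (33600.00)(70.00) + (-176.71)(6.37) = 2350875.00 in³
x̄ = 3990713.50 / 33423.29 = 119.40 in
ȳ = 2350875.00 / 33423.29 = 70.34 in

x̄ = 119.40 in, ȳ = 70.34 in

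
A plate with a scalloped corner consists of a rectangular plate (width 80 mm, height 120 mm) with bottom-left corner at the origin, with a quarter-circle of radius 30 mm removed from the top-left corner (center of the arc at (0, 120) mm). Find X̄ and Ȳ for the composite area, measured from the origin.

X̄ = 42.17 mm, Ȳ = 56.24 mm

plate: A = 80 × 120 = 9600.00, centroid at (40.00, 60.00).
removed quarter-circle: A = −¼π·30² = -706.86, centroid at (12.73, 107.27).
ΣA = 8893.14 mm², ΣAX̄ = 375000.00 mm³, ΣAȲ = 500177.00 mm³.
X̄ = 375000.00/8893.14 = 42.17 mm; Ȳ = 500177.00/8893.14 = 56.24 mm.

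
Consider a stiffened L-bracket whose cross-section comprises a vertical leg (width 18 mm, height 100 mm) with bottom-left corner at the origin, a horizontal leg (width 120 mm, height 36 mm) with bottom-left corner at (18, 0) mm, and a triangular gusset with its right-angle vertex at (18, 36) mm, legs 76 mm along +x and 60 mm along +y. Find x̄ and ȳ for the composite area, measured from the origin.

x̄ = 53.80 mm, ȳ = 35.17 mm

Part | A | x̄ᵢ | ȳᵢ | A·x̄ᵢ | A·ȳᵢ
vertical leg | 1800.00 | 9.00 | 50.00 | 16200.00 | 90000.00
horizontal leg | 4320.00 | 78.00 | 18.00 | 336960.00 | 77760.00
gusset | 2280.00 | 43.33 | 56.00 | 98800.00 | 127680.00
Σ | 8400.00 |  |  | 451960.00 | 295440.00
x̄ = 451960.00 / 8400.00 = 53.80 mm
ȳ = 295440.00 / 8400.00 = 35.17 mm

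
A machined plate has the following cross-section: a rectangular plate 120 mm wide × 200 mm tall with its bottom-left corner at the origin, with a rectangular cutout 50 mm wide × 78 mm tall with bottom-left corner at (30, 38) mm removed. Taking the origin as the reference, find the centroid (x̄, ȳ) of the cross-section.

x̄ = 60.97 mm, ȳ = 104.46 mm

plate: A = 120 × 200 = 24000.00, centroid at (60.00, 100.00).
hole: A = −(50 × 78) = -3900.00, centroid at (55.00, 77.00).
ΣA = 20100.00 mm², ΣAx̄ = 1225500.00 mm³, ΣAȳ = 2099700.00 mm³.
x̄ = 1225500.00/20100.00 = 60.97 mm; ȳ = 2099700.00/20100.00 = 104.46 mm.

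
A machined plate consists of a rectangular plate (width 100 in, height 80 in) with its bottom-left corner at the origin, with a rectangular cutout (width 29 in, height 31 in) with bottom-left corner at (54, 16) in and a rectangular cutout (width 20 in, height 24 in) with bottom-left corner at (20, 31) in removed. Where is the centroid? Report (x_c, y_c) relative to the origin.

x_c = 48.94 in, y_c = 40.94 in

plate: A = 100 × 80 = 8000.00, centroid at (50.00, 40.00).
hole 1: A = −(29 × 31) = -899.00, centroid at (68.50, 31.50).
hole 2: A = −(20 × 24) = -480.00, centroid at (30.00, 43.00).
ΣA = 6621.00 in², ΣAx_c = 324018.50 in³, ΣAy_c = 271041.50 in³.
x_c = 324018.50/6621.00 = 48.94 in; y_c = 271041.50/6621.00 = 40.94 in.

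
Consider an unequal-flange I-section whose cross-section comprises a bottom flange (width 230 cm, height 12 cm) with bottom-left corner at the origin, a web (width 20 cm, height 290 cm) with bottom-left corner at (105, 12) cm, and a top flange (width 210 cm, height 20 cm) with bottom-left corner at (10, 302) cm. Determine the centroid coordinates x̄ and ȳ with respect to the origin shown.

bottom flange: A = 230 × 12 = 2760.00, centroid at (115.00, 6.00).
web: A = 20 × 290 = 5800.00, centroid at (115.00, 157.00).
top flange: A = 210 × 20 = 4200.00, centroid at (115.00, 312.00).
ΣA = 12760.00 cm²
ΣAx̄ = (2760.00)(115.00) + (5800.00)(115.00) + (4200.00)(115.00) = 1467400.00 cm³
ΣAȳ = (2760.00)(6.00) + (5800.00)(157.00) + (4200.00)(312.00) = 2237560.00 cm³
x̄ = 1467400.00 / 12760.00 = 115.00 cm
ȳ = 2237560.00 / 12760.00 = 175.36 cm

x̄ = 115.00 cm, ȳ = 175.36 cm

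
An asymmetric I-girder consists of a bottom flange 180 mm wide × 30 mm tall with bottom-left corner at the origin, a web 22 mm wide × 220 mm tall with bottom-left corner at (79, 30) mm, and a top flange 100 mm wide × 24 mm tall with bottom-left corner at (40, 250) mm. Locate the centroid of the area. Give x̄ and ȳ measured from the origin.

x̄ = 90.00 mm, ȳ = 109.76 mm

bottom flange: A = 180 × 30 = 5400.00, centroid at (90.00, 15.00).
web: A = 22 × 220 = 4840.00, centroid at (90.00, 140.00).
top flange: A = 100 × 24 = 2400.00, centroid at (90.00, 262.00).
ΣA = 12640.00 mm², ΣAx̄ = 1137600.00 mm³, ΣAȳ = 1387400.00 mm³.
x̄ = 1137600.00/12640.00 = 90.00 mm; ȳ = 1387400.00/12640.00 = 109.76 mm.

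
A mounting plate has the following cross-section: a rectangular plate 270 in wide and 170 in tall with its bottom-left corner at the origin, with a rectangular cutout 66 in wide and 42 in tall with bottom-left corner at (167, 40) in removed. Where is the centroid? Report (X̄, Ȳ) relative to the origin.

X̄ = 130.82 in, Ȳ = 86.54 in

plate: A = 270 × 170 = 45900.00, centroid at (135.00, 85.00).
hole: A = −(66 × 42) = -2772.00, centroid at (200.00, 61.00).
ΣA = 43128.00 in²
ΣAX̄ = (45900.00)(135.00) + (-2772.00)(200.00) = 5642100.00 in³
ΣAȲ = (45900.00)(85.00) + (-2772.00)(61.00) = 3732408.00 in³
X̄ = 5642100.00 / 43128.00 = 130.82 in
Ȳ = 3732408.00 / 43128.00 = 86.54 in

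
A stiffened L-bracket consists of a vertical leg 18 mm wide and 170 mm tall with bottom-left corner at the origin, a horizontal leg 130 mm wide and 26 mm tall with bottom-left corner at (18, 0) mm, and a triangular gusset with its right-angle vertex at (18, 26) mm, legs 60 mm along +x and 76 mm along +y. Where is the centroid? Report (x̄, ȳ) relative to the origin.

vertical leg: A = 18 × 170 = 3060.00, centroid at (9.00, 85.00).
horizontal leg: A = 130 × 26 = 3380.00, centroid at (83.00, 13.00).
gusset: A = ½·60·76 = 2280.00, centroid at (38.00, 51.33).
ΣA = 8720.00 mm², ΣAx̄ = 394720.00 mm³, ΣAȳ = 421080.00 mm³.
x̄ = 394720.00/8720.00 = 45.27 mm; ȳ = 421080.00/8720.00 = 48.29 mm.

x̄ = 45.27 mm, ȳ = 48.29 mm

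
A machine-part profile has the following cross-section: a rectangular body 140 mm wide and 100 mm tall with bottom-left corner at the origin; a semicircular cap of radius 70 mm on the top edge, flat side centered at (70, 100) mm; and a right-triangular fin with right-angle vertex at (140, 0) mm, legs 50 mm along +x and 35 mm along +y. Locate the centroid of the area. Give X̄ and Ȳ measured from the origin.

rectangular body: A = 140 × 100 = 14000.00, centroid at (70.00, 50.00).
semicircular top: A = ½π·70² = 7696.90, centroid at (70.00, 129.71).
triangular fin: A = ½·50·35 = 875.00, centroid at (156.67, 11.67).
ΣA = 22571.90 mm², ΣAX̄ = 1655866.47 mm³, ΣAȲ = 1708565.20 mm³.
X̄ = 1655866.47/22571.90 = 73.36 mm; Ȳ = 1708565.20/22571.90 = 75.69 mm.

X̄ = 73.36 mm, Ȳ = 75.69 mm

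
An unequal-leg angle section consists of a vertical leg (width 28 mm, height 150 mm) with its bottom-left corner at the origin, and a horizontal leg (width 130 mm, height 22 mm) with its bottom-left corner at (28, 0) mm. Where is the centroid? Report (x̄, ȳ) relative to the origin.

x̄ = 46.00 mm, ȳ = 49.07 mm

vertical leg: A = 28 × 150 = 4200.00, centroid at (14.00, 75.00).
horizontal leg: A = 130 × 22 = 2860.00, centroid at (93.00, 11.00).
ΣA = 7060.00 mm², ΣAx̄ = 324780.00 mm³, ΣAȳ = 346460.00 mm³.
x̄ = 324780.00/7060.00 = 46.00 mm; ȳ = 346460.00/7060.00 = 49.07 mm.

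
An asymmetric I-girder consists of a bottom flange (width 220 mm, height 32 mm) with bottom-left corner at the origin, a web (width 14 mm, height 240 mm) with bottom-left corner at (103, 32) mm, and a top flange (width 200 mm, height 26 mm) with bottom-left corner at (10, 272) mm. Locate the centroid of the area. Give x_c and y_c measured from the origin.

bottom flange: A = 220 × 32 = 7040.00, centroid at (110.00, 16.00).
web: A = 14 × 240 = 3360.00, centroid at (110.00, 152.00).
top flange: A = 200 × 26 = 5200.00, centroid at (110.00, 285.00).
ΣA = 15600.00 mm²
ΣAx_c = (7040.00)(110.00) + (3360.00)(110.00) + (5200.00)(110.00) = 1716000.00 mm³
ΣAy_c = (7040.00)(16.00) + (3360.00)(152.00) + (5200.00)(285.00) = 2105360.00 mm³
x_c = 1716000.00 / 15600.00 = 110.00 mm
y_c = 2105360.00 / 15600.00 = 134.96 mm

x_c = 110.00 mm, y_c = 134.96 mm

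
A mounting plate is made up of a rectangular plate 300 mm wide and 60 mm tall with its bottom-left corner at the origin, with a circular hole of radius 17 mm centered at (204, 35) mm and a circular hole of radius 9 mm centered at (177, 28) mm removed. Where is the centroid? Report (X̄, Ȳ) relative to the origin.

plate: A = 300 × 60 = 18000.00, centroid at (150.00, 30.00).
hole 1: A = −π·17² = -907.92, centroid at (204.00, 35.00).
hole 2: A = −π·9² = -254.47, centroid at (177.00, 28.00).
ΣA = 16837.61 mm², ΣAX̄ = 2469743.25 mm³, ΣAȲ = 501097.66 mm³.
X̄ = 2469743.25/16837.61 = 146.68 mm; Ȳ = 501097.66/16837.61 = 29.76 mm.

X̄ = 146.68 mm, Ȳ = 29.76 mm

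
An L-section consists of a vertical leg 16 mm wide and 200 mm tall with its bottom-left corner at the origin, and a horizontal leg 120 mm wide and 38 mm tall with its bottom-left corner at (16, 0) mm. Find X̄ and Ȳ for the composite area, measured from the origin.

X̄ = 47.96 mm, Ȳ = 52.40 mm

vertical leg: A = 16 × 200 = 3200.00, centroid at (8.00, 100.00).
horizontal leg: A = 120 × 38 = 4560.00, centroid at (76.00, 19.00).
ΣA = 7760.00 mm², ΣAX̄ = 372160.00 mm³, ΣAȲ = 406640.00 mm³.
X̄ = 372160.00/7760.00 = 47.96 mm; Ȳ = 406640.00/7760.00 = 52.40 mm.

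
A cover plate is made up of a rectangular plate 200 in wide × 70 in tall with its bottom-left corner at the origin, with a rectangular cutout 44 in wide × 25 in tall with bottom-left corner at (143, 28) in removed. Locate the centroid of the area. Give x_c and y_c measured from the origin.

plate: A = 200 × 70 = 14000.00, centroid at (100.00, 35.00).
hole: A = −(44 × 25) = -1100.00, centroid at (165.00, 40.50).
ΣA = 12900.00 in²
ΣAx_c = (14000.00)(100.00) + (-1100.00)(165.00) = 1218500.00 in³
ΣAy_c = (14000.00)(35.00) + (-1100.00)(40.50) = 445450.00 in³
x_c = 1218500.00 / 12900.00 = 94.46 in
y_c = 445450.00 / 12900.00 = 34.53 in

x_c = 94.46 in, y_c = 34.53 in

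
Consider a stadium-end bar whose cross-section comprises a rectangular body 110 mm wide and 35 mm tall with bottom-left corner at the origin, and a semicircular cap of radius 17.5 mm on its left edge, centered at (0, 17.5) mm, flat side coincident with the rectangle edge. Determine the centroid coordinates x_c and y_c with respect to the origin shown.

x_c = 48.07 mm, y_c = 17.50 mm

rectangular body: A = 110 × 35 = 3850.00, centroid at (55.00, 17.50).
semicircular end: A = ½π·17.5² = 481.06, centroid at (-7.43, 17.50).
ΣA = 4331.06 mm², ΣAx_c = 208177.08 mm³, ΣAy_c = 75793.49 mm³.
x_c = 208177.08/4331.06 = 48.07 mm; y_c = 75793.49/4331.06 = 17.50 mm.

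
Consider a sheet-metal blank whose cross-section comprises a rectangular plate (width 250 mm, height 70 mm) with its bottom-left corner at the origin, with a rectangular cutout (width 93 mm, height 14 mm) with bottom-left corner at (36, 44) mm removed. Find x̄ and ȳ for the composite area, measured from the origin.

plate: A = 250 × 70 = 17500.00, centroid at (125.00, 35.00).
hole: A = −(93 × 14) = -1302.00, centroid at (82.50, 51.00).
ΣA = 16198.00 mm²
ΣAx̄ = (17500.00)(125.00) + (-1302.00)(82.50) = 2080085.00 mm³
ΣAȳ = (17500.00)(35.00) + (-1302.00)(51.00) = 546098.00 mm³
x̄ = 2080085.00 / 16198.00 = 128.42 mm
ȳ = 546098.00 / 16198.00 = 33.71 mm

x̄ = 128.42 mm, ȳ = 33.71 mm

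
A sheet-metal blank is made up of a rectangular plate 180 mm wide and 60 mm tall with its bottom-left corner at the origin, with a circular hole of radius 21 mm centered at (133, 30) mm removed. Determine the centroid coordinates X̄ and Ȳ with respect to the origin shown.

Part | A | x̄ᵢ | ȳᵢ | A·x̄ᵢ | A·ȳᵢ
plate | 10800.00 | 90.00 | 30.00 | 972000.00 | 324000.00
hole | -1385.44 | 133.00 | 30.00 | -184263.83 | -41563.27
Σ | 9414.56 |  |  | 787736.17 | 282436.73
X̄ = 787736.17 / 9414.56 = 83.67 mm
Ȳ = 282436.73 / 9414.56 = 30.00 mm

X̄ = 83.67 mm, Ȳ = 30.00 mm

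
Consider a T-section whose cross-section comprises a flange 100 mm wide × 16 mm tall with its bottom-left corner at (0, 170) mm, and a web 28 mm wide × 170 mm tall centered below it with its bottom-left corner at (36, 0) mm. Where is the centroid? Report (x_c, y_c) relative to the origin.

web: A = 28 × 170 = 4760.00, centroid at (50.00, 85.00).
flange: A = 100 × 16 = 1600.00, centroid at (50.00, 178.00).
ΣA = 6360.00 mm², ΣAx_c = 318000.00 mm³, ΣAy_c = 689400.00 mm³.
x_c = 318000.00/6360.00 = 50.00 mm; y_c = 689400.00/6360.00 = 108.40 mm.

x_c = 50.00 mm, y_c = 108.40 mm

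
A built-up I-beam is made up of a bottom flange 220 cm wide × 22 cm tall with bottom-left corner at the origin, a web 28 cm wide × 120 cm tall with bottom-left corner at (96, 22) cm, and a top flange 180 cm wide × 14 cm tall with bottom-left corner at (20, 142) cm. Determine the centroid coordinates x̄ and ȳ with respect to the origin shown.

x̄ = 110.00 cm, ȳ = 65.69 cm

bottom flange: A = 220 × 22 = 4840.00, centroid at (110.00, 11.00).
web: A = 28 × 120 = 3360.00, centroid at (110.00, 82.00).
top flange: A = 180 × 14 = 2520.00, centroid at (110.00, 149.00).
ΣA = 10720.00 cm²
ΣAx̄ = (4840.00)(110.00) + (3360.00)(110.00) + (2520.00)(110.00) = 1179200.00 cm³
ΣAȳ = (4840.00)(11.00) + (3360.00)(82.00) + (2520.00)(149.00) = 704240.00 cm³
x̄ = 1179200.00 / 10720.00 = 110.00 cm
ȳ = 704240.00 / 10720.00 = 65.69 cm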